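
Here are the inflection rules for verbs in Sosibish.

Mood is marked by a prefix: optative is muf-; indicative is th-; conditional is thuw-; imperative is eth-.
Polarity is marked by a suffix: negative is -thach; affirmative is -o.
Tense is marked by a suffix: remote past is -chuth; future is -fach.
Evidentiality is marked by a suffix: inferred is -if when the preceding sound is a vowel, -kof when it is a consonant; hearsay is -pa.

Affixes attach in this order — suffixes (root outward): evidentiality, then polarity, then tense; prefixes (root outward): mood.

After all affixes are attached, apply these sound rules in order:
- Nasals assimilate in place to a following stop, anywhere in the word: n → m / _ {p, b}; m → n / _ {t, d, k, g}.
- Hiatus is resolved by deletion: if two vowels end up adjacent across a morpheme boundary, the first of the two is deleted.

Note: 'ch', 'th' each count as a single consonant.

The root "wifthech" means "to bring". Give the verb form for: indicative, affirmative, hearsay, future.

thwifthechpofach

Attach evidentiality hearsay -pa → wifthechpa.
Attach mood indicative th- → thwifthechpa.
Attach polarity affirmative -o → thwifthechpao.
Attach tense future -fach → thwifthechpaofach.
Nasal assimilation: no change.
Apply vowel deletion: thwifthechpaofach → thwifthechpofach.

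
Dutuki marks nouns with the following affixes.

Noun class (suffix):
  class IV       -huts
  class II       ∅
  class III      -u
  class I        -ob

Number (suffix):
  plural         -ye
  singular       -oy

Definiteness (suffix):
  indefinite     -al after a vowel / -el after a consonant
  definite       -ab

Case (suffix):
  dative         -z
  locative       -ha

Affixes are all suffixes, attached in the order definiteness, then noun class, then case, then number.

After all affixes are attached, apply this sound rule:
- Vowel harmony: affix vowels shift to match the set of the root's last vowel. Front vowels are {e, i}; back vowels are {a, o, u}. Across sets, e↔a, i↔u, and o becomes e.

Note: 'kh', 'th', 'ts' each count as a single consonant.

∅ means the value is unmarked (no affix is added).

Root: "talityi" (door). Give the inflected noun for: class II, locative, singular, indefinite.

Attach definiteness indefinite -al (after vowel 'i') → talityial.
noun class = class II: zero marking, form stays talityial.
Attach case locative -ha → talityialha.
Attach number singular -oy → talityialhaoy.
Apply vowel harmony: talityialhaoy → talityielheey.

talityielheey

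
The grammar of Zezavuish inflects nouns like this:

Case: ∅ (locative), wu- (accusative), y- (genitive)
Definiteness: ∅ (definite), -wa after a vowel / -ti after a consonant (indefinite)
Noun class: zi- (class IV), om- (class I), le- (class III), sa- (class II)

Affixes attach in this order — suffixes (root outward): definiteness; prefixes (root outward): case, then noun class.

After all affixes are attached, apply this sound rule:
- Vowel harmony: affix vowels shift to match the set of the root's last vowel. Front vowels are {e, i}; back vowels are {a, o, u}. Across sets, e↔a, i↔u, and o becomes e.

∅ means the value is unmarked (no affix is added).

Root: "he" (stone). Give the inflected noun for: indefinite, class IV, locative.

Attach definiteness indefinite -wa (after vowel 'e') → hewa.
case = locative: zero marking, form stays hewa.
Attach noun class class IV zi- → zihewa.
Apply vowel harmony: zihewa → zihewe.

zihewe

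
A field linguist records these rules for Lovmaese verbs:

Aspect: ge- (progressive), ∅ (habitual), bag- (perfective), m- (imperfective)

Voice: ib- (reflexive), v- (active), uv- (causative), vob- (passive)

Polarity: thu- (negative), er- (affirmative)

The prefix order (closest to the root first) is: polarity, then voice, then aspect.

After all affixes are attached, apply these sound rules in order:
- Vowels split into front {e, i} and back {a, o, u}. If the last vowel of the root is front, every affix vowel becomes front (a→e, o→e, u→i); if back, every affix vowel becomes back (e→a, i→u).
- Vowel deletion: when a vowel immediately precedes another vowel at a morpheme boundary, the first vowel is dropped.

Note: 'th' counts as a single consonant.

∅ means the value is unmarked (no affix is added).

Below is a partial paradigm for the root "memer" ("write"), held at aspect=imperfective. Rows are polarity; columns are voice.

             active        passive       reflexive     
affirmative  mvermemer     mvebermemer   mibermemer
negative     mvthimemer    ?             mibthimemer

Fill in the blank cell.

mvebthimemer

Attach polarity negative thu- → thumemer.
Attach voice passive vob- → vobthumemer.
Attach aspect imperfective m- → mvobthumemer.
Apply vowel harmony: mvobthumemer → mvebthimemer.
Vowel deletion: no change.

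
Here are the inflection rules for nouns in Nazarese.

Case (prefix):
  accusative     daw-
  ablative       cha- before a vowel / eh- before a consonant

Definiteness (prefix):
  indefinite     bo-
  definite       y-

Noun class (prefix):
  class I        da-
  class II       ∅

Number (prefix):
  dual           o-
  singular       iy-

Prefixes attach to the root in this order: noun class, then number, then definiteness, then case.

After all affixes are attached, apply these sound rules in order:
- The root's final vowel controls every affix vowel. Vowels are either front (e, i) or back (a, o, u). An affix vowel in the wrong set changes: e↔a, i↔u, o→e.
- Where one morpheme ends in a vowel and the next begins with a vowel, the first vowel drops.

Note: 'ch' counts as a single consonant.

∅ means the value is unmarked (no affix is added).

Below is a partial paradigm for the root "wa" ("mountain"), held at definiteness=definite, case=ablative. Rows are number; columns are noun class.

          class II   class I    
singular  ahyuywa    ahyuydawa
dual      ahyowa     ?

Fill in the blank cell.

ahyodawa

Attach noun class class I da- → dawa.
Attach number dual o- → odawa.
Attach definiteness definite y- → yodawa.
Attach case ablative eh- (before consonant 'y') → ehyodawa.
Apply vowel harmony: ehyodawa → ahyodawa.
Vowel deletion: no change.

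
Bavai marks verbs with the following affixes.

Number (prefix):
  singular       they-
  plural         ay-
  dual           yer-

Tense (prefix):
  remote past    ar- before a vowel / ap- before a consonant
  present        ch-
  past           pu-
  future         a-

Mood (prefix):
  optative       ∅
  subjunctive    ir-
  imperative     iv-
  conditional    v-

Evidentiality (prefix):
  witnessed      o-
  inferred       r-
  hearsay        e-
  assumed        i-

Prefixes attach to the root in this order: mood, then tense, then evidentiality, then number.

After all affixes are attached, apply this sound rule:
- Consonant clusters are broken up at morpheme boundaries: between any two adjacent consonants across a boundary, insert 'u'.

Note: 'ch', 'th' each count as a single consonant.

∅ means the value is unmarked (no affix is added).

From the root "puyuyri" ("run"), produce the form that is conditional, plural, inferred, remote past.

Attach mood conditional v- → vpuyuyri.
Attach tense remote past ap- (before consonant 'v') → apvpuyuyri.
Attach evidentiality inferred r- → rapvpuyuyri.
Attach number plural ay- → ayrapvpuyuyri.
Apply epenthesis: ayrapvpuyuyri → ayurapuvupuyuyri.

ayurapuvupuyuyri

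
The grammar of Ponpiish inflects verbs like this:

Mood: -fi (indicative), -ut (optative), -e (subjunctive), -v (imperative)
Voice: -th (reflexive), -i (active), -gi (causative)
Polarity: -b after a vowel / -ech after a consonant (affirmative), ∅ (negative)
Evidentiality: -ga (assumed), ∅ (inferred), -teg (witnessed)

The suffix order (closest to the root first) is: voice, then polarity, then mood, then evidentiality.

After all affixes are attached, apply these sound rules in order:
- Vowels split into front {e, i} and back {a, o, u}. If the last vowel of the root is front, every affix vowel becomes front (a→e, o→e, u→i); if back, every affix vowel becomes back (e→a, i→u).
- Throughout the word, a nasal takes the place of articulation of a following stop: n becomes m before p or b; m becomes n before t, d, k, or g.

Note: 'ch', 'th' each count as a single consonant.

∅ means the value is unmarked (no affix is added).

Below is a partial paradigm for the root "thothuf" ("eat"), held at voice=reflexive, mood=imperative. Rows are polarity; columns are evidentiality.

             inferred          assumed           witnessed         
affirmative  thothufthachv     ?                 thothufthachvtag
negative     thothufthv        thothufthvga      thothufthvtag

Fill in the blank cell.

thothufthachvga

Attach voice reflexive -th → thothufth.
Attach polarity affirmative -ech (after consonant 'th') → thothufthech.
Attach mood imperative -v → thothufthechv.
Attach evidentiality assumed -ga → thothufthechvga.
Apply vowel harmony: thothufthechvga → thothufthachvga.
Nasal assimilation: no change.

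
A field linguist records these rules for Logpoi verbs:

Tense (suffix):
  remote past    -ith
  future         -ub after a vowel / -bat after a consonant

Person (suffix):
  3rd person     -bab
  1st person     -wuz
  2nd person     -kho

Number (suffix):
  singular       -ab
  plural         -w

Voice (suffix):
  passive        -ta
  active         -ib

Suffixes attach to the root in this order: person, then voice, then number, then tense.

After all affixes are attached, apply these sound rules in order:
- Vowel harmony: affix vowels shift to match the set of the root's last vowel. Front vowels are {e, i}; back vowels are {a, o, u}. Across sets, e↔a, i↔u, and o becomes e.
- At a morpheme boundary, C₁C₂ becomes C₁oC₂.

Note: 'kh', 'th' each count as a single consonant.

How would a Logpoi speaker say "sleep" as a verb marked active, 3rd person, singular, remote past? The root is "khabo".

khabobabubabuth

Attach person 3rd person -bab → khabobab.
Attach voice active -ib → khabobabib.
Attach number singular -ab → khabobabibab.
Attach tense remote past -ith → khabobabibabith.
Apply vowel harmony: khabobabibabith → khabobabubabuth.
Epenthesis: no change.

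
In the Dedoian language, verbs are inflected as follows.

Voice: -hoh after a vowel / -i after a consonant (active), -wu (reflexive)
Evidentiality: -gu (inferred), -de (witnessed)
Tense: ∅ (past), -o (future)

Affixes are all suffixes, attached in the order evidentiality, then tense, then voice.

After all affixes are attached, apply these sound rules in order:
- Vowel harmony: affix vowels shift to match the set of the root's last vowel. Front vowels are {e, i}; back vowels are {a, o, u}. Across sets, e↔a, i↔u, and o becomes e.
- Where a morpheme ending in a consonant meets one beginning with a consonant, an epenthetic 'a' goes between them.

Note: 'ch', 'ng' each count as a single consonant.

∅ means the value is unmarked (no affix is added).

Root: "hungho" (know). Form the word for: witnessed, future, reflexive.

Attach evidentiality witnessed -de → hunghode.
Attach tense future -o → hunghodeo.
Attach voice reflexive -wu → hunghodeowu.
Apply vowel harmony: hunghodeowu → hunghodaowu.
Epenthesis: no change.

hunghodaowu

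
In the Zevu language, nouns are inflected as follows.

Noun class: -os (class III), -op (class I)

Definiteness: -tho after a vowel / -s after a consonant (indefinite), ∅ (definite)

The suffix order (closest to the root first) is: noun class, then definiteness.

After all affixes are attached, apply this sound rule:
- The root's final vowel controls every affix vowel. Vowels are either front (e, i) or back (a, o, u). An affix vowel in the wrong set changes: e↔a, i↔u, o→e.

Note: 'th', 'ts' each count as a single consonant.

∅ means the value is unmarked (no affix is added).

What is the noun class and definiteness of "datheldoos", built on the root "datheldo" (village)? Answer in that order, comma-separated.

Segment: datheldo-os.
noun class: -os → class III.
definiteness: ∅ → definite.

class III, definite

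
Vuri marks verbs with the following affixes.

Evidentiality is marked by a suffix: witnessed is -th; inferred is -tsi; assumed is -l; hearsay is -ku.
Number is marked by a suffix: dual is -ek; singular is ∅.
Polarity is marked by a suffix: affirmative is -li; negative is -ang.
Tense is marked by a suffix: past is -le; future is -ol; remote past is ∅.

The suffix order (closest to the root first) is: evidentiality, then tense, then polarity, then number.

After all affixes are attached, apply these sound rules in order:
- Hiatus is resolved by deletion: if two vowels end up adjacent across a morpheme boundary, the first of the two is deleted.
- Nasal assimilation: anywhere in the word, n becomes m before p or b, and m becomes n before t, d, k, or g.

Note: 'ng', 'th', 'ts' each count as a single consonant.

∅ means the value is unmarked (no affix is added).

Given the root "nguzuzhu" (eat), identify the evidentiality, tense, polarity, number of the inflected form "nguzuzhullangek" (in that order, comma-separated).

Segment: nguzuzhu-l-le-ang-ek.
evidentiality: -l → assumed.
tense: -le → past.
polarity: -ang → negative.
number: -ek → dual.

assumed, past, negative, dual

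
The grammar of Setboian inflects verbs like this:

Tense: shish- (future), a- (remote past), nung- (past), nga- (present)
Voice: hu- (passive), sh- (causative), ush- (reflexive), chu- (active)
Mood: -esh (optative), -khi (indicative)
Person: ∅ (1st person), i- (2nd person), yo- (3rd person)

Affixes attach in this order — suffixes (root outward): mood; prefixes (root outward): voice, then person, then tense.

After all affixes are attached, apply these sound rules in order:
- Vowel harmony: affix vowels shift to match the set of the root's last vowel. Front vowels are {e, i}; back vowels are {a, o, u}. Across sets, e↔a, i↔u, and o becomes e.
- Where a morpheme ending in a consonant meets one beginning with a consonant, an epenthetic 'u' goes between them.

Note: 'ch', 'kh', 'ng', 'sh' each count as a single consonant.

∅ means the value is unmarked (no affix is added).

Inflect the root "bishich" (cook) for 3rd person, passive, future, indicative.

Attach voice passive hu- → hubishich.
Attach mood indicative -khi → hubishichkhi.
Attach person 3rd person yo- → yohubishichkhi.
Attach tense future shish- → shishyohubishichkhi.
Apply vowel harmony: shishyohubishichkhi → shishyehibishichkhi.
Apply epenthesis: shishyehibishichkhi → shishuyehibishichukhi.

shishuyehibishichukhi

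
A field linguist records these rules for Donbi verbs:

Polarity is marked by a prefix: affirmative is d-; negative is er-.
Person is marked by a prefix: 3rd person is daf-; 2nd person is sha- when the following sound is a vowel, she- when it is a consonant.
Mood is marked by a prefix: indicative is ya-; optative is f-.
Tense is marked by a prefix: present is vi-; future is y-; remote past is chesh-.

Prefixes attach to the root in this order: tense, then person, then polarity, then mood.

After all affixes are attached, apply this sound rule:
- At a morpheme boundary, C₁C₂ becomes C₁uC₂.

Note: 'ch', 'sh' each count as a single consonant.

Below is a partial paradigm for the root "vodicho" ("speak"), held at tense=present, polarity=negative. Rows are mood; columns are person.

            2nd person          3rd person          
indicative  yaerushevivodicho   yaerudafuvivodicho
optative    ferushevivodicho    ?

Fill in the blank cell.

ferudafuvivodicho

Attach tense present vi- → vivodicho.
Attach person 3rd person daf- → dafvivodicho.
Attach polarity negative er- → erdafvivodicho.
Attach mood optative f- → ferdafvivodicho.
Apply epenthesis: ferdafvivodicho → ferudafuvivodicho.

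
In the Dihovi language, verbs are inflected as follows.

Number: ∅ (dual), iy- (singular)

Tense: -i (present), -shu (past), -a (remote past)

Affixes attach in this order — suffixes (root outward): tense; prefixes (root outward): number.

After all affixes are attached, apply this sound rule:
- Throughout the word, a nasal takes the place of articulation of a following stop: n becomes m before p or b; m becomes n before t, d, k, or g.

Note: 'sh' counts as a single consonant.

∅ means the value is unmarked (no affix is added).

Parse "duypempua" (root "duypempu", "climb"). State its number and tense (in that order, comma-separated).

dual, remote past

Segment: duypempu-a.
number: ∅ → dual.
tense: -a → remote past.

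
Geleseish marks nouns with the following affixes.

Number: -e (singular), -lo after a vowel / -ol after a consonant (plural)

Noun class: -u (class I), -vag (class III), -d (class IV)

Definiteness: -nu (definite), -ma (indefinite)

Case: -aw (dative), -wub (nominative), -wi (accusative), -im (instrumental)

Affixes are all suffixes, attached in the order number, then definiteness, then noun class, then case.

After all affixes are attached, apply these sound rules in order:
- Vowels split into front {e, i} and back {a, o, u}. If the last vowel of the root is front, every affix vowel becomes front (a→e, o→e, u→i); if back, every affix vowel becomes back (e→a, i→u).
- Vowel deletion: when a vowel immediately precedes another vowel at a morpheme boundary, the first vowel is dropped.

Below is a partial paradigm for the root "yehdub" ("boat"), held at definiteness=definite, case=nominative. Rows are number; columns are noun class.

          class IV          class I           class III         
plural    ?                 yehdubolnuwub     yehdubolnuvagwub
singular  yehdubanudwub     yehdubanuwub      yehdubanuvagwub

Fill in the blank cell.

yehdubolnudwub

Attach number plural -ol (after consonant 'b') → yehdubol.
Attach definiteness definite -nu → yehdubolnu.
Attach noun class class IV -d → yehdubolnud.
Attach case nominative -wub → yehdubolnudwub.
Vowel harmony: no change.
Vowel deletion: no change.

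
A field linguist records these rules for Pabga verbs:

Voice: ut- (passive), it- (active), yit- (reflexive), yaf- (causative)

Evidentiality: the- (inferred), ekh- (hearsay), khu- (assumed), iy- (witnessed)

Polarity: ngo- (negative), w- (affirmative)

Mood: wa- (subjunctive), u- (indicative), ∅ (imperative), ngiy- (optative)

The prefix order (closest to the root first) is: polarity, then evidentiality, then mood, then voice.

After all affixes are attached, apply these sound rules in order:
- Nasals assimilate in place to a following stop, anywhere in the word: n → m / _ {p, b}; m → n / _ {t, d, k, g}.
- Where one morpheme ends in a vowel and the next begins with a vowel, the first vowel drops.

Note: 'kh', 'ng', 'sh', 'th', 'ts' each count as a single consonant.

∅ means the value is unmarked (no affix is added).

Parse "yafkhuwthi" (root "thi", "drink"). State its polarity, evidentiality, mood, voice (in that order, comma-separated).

Segment: yaf-khu-w-thi.
polarity: w- → affirmative.
evidentiality: khu- → assumed.
mood: ∅ → imperative.
voice: yaf- → causative.

affirmative, assumed, imperative, causative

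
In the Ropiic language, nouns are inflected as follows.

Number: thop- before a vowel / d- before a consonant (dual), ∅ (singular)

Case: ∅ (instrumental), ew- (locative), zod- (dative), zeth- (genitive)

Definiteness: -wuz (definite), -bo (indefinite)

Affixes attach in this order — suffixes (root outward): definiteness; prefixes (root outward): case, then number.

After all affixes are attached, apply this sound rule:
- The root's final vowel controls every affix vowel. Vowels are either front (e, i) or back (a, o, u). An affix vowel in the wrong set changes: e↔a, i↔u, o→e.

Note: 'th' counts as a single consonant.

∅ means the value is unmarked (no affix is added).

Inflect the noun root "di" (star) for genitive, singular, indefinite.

zethdibe

Attach case genitive zeth- → zethdi.
number = singular: zero marking, form stays zethdi.
Attach definiteness indefinite -bo → zethdibo.
Apply vowel harmony: zethdibo → zethdibe.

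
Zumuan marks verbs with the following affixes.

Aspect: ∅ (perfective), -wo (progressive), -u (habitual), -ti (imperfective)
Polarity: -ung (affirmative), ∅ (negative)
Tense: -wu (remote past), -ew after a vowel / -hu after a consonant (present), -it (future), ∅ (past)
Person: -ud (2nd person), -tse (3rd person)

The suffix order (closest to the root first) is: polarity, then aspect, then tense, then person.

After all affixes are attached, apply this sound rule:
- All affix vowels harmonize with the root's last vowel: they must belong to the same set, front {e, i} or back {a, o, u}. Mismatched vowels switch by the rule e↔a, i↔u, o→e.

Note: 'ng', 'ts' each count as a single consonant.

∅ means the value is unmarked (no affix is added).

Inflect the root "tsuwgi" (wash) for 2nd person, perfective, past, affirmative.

tsuwgiingid

Attach polarity affirmative -ung → tsuwgiung.
aspect = perfective: zero marking, form stays tsuwgiung.
tense = past: zero marking, form stays tsuwgiung.
Attach person 2nd person -ud → tsuwgiungud.
Apply vowel harmony: tsuwgiungud → tsuwgiingid.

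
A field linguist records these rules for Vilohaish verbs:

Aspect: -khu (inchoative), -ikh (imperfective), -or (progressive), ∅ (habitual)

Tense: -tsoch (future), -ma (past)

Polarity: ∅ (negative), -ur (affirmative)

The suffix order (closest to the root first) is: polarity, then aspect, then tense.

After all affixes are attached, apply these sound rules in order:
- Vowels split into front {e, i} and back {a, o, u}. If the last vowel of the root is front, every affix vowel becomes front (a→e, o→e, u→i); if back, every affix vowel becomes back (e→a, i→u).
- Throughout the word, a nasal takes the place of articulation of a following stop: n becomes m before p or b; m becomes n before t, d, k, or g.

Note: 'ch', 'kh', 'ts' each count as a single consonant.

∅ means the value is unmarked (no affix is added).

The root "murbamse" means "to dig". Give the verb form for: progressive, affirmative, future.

Attach polarity affirmative -ur → murbamseur.
Attach aspect progressive -or → murbamseuror.
Attach tense future -tsoch → murbamseurortsoch.
Apply vowel harmony: murbamseurortsoch → murbamseirertsech.
Nasal assimilation: no change.

murbamseirertsech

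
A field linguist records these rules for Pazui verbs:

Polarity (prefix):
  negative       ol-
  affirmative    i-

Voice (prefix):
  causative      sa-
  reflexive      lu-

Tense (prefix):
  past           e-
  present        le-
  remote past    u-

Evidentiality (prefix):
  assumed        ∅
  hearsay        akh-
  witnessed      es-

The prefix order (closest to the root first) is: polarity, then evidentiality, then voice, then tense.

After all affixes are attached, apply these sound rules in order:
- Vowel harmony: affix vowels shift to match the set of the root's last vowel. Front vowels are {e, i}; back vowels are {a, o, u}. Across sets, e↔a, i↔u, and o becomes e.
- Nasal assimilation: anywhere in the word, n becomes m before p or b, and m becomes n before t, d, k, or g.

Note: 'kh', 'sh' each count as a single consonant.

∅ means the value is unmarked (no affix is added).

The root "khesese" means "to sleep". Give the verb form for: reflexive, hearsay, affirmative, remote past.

Attach polarity affirmative i- → ikhesese.
Attach evidentiality hearsay akh- → akhikhesese.
Attach voice reflexive lu- → luakhikhesese.
Attach tense remote past u- → uluakhikhesese.
Apply vowel harmony: uluakhikhesese → iliekhikhesese.
Nasal assimilation: no change.

iliekhikhesese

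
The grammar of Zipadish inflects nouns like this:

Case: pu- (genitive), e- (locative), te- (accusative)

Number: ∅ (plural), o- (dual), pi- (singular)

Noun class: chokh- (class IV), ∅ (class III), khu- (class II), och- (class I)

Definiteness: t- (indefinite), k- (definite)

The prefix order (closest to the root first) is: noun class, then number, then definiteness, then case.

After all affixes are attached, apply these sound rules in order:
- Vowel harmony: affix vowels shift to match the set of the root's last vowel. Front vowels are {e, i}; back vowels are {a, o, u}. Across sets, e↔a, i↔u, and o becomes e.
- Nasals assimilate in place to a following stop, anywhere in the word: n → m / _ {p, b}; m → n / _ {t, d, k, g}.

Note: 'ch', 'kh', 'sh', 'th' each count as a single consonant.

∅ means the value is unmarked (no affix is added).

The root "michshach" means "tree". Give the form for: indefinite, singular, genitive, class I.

putpuochmichshach

Attach noun class class I och- → ochmichshach.
Attach number singular pi- → piochmichshach.
Attach definiteness indefinite t- → tpiochmichshach.
Attach case genitive pu- → putpiochmichshach.
Apply vowel harmony: putpiochmichshach → putpuochmichshach.
Nasal assimilation: no change.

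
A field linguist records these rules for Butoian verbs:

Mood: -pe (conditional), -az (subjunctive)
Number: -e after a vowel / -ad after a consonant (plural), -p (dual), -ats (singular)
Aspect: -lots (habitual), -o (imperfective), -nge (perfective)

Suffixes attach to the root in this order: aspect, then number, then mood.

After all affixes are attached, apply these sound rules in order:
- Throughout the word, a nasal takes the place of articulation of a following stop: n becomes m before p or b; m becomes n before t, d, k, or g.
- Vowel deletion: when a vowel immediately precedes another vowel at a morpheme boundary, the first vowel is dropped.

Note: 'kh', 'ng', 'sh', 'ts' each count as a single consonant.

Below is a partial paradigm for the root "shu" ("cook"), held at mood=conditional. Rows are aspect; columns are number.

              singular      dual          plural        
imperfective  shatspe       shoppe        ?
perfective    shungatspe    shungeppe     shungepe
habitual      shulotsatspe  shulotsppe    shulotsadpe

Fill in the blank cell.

Attach aspect imperfective -o → shuo.
Attach number plural -e (after vowel 'o') → shuoe.
Attach mood conditional -pe → shuoepe.
Nasal assimilation: no change.
Apply vowel deletion: shuoepe → shepe.

shepe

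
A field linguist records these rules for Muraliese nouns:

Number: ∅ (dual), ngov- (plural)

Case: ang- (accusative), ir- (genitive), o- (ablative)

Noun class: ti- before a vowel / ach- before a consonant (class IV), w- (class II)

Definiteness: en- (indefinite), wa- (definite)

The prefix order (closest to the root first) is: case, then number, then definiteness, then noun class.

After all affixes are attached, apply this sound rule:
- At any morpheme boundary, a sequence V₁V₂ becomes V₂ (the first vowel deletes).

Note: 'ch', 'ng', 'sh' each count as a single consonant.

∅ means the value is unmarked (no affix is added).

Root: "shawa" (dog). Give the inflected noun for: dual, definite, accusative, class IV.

achwangshawa

Attach case accusative ang- → angshawa.
number = dual: zero marking, form stays angshawa.
Attach definiteness definite wa- → waangshawa.
Attach noun class class IV ach- (before consonant 'w') → achwaangshawa.
Apply vowel deletion: achwaangshawa → achwangshawa.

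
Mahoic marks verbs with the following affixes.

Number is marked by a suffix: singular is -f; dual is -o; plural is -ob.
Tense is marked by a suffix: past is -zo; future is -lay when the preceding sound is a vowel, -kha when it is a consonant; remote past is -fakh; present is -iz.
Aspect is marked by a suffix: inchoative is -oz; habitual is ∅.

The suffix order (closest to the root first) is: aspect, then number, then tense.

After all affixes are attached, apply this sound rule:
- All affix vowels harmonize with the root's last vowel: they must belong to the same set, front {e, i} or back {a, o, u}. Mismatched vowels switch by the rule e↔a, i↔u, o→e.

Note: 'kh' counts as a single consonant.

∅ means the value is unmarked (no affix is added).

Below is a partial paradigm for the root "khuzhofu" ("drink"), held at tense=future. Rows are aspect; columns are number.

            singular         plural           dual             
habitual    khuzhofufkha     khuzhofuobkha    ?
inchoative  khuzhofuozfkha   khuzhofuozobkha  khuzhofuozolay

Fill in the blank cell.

aspect = habitual: zero marking, form stays khuzhofu.
Attach number dual -o → khuzhofuo.
Attach tense future -lay (after vowel 'o') → khuzhofuolay.
Vowel harmony: no change.

khuzhofuolay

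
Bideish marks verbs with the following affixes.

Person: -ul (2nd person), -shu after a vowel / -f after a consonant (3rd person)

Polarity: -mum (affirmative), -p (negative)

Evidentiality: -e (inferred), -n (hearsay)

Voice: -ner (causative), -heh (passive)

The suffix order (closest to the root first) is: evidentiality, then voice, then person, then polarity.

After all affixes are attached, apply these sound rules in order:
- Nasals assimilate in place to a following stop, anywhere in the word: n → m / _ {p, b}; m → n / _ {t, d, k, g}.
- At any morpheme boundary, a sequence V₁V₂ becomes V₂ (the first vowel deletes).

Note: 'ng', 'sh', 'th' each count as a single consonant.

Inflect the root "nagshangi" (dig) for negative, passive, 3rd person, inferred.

nagshangehehfp

Attach evidentiality inferred -e → nagshangie.
Attach voice passive -heh → nagshangieheh.
Attach person 3rd person -f (after consonant 'h') → nagshangiehehf.
Attach polarity negative -p → nagshangiehehfp.
Nasal assimilation: no change.
Apply vowel deletion: nagshangiehehfp → nagshangehehfp.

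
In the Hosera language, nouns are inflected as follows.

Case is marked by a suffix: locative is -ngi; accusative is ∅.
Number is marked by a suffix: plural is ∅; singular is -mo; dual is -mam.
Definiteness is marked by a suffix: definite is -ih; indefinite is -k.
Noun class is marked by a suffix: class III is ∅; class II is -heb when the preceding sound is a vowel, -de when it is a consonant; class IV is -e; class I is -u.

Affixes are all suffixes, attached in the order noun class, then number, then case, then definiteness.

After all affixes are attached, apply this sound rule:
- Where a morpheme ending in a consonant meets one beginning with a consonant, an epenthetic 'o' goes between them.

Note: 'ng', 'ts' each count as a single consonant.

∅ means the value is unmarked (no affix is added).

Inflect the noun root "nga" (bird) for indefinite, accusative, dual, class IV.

Attach noun class class IV -e → ngae.
Attach number dual -mam → ngaemam.
case = accusative: zero marking, form stays ngaemam.
Attach definiteness indefinite -k → ngaemamk.
Apply epenthesis: ngaemamk → ngaemamok.

ngaemamok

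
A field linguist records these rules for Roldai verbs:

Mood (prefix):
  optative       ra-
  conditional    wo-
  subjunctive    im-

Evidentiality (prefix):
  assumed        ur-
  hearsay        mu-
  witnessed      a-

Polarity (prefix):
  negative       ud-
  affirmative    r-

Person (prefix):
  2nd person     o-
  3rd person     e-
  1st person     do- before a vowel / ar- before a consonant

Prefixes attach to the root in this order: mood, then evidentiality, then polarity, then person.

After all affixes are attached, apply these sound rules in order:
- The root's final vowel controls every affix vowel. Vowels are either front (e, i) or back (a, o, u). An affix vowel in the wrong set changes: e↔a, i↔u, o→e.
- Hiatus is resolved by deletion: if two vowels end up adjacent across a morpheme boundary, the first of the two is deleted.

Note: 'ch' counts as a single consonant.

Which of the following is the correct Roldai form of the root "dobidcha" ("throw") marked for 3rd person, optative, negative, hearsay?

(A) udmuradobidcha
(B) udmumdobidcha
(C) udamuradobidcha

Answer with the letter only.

A

Attach mood optative ra- → radobidcha.
Attach evidentiality hearsay mu- → muradobidcha.
Attach polarity negative ud- → udmuradobidcha.
Attach person 3rd person e- → eudmuradobidcha.
Apply vowel harmony: eudmuradobidcha → audmuradobidcha.
Apply vowel deletion: audmuradobidcha → udmuradobidcha.
So the correct form is udmuradobidcha, option (A).
(C) udamuradobidcha is wrong: it has the affixes in the wrong order.
(B) udmumdobidcha is wrong: it uses subjunctive instead of optative for mood.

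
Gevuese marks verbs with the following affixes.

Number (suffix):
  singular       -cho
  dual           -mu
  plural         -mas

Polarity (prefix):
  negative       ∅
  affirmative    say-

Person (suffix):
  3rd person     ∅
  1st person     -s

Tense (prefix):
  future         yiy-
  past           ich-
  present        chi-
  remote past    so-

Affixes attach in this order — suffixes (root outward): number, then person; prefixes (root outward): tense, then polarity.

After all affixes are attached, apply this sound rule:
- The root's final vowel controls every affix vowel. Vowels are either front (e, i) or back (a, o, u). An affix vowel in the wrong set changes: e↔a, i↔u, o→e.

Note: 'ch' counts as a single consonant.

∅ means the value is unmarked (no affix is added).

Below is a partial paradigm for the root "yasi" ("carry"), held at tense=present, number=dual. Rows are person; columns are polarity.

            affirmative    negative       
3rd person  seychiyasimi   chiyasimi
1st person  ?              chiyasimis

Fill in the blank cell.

Attach tense present chi- → chiyasi.
Attach polarity affirmative say- → saychiyasi.
Attach number dual -mu → saychiyasimu.
Attach person 1st person -s → saychiyasimus.
Apply vowel harmony: saychiyasimus → seychiyasimis.

seychiyasimis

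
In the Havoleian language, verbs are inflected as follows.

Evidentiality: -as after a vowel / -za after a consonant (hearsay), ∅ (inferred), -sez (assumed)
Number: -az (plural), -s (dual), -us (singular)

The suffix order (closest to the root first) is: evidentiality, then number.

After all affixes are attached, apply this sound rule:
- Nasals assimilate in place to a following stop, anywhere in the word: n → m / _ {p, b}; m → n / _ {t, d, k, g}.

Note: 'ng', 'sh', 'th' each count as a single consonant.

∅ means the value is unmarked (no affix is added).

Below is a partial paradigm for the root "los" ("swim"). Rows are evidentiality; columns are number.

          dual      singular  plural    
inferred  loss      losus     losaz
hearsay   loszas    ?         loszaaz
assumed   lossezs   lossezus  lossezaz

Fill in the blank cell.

Attach evidentiality hearsay -za (after consonant 's') → losza.
Attach number singular -us → loszaus.
Nasal assimilation: no change.

loszaus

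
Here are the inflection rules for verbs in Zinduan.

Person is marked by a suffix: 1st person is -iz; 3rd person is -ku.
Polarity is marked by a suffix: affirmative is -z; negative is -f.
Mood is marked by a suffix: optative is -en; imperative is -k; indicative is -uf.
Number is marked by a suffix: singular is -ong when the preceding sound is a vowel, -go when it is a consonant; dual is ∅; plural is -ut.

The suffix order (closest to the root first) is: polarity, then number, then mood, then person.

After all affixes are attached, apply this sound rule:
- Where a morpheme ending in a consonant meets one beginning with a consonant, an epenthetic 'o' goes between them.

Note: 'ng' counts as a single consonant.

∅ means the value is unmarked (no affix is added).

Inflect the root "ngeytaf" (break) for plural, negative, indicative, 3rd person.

ngeytafofutufoku

Attach polarity negative -f → ngeytaff.
Attach number plural -ut → ngeytaffut.
Attach mood indicative -uf → ngeytaffutuf.
Attach person 3rd person -ku → ngeytaffutufku.
Apply epenthesis: ngeytaffutufku → ngeytafofutufoku.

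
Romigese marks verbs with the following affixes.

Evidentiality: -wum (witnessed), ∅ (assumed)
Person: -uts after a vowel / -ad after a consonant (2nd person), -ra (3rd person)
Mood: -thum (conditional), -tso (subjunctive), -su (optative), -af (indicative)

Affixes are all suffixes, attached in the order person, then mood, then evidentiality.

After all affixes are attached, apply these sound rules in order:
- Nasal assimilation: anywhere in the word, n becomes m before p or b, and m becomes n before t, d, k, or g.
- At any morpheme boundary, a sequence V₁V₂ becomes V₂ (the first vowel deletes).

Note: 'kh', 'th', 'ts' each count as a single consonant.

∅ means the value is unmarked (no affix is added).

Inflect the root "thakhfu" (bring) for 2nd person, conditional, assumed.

thakhfutsthum

Attach person 2nd person -uts (after vowel 'u') → thakhfuuts.
Attach mood conditional -thum → thakhfuutsthum.
evidentiality = assumed: zero marking, form stays thakhfuutsthum.
Nasal assimilation: no change.
Apply vowel deletion: thakhfuutsthum → thakhfutsthum.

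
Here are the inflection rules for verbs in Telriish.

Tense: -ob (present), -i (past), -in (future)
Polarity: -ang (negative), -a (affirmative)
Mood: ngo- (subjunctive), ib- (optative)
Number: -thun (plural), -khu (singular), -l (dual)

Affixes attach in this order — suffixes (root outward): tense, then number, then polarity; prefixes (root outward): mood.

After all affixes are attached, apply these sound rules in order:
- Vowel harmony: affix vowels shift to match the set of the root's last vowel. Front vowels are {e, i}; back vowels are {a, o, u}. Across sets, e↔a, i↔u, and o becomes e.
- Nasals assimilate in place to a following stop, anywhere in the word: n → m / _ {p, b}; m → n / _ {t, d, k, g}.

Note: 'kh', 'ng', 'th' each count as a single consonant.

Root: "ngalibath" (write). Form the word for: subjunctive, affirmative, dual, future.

Attach tense future -in → ngalibathin.
Attach number dual -l → ngalibathinl.
Attach mood subjunctive ngo- → ngongalibathinl.
Attach polarity affirmative -a → ngongalibathinla.
Apply vowel harmony: ngongalibathinla → ngongalibathunla.
Nasal assimilation: no change.

ngongalibathunla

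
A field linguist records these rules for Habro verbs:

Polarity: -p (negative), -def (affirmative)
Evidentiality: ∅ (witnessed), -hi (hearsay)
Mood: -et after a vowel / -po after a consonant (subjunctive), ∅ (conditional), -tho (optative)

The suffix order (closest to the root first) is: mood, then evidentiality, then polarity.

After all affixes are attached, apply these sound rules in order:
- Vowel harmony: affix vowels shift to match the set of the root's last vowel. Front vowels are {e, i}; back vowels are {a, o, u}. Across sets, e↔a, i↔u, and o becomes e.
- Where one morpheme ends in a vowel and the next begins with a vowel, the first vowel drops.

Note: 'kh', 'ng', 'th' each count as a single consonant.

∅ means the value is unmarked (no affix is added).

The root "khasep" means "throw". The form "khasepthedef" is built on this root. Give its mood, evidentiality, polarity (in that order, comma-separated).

optative, witnessed, affirmative

Segment: khasep-tho-def.
mood: -tho → optative.
evidentiality: ∅ → witnessed.
polarity: -def → affirmative.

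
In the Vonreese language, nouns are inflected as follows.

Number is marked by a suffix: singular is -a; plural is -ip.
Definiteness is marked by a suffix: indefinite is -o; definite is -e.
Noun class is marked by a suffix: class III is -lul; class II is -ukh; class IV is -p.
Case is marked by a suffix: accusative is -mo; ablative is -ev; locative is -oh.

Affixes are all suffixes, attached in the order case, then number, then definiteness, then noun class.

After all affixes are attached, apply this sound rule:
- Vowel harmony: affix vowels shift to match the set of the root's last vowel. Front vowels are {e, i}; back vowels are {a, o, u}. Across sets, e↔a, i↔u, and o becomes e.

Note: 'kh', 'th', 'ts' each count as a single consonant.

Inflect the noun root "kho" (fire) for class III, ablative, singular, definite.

khoavaalul

Attach case ablative -ev → khoev.
Attach number singular -a → khoeva.
Attach definiteness definite -e → khoevae.
Attach noun class class III -lul → khoevaelul.
Apply vowel harmony: khoevaelul → khoavaalul.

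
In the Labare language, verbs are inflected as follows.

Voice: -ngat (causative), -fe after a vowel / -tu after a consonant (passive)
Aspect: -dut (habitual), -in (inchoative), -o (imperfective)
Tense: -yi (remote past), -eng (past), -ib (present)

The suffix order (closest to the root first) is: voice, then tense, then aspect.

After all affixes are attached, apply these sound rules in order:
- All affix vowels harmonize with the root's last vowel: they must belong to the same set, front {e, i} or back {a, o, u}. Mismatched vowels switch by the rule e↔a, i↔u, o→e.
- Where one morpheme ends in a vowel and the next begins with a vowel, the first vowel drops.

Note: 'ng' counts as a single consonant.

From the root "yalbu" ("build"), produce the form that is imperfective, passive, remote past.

Attach voice passive -fe (after vowel 'u') → yalbufe.
Attach tense remote past -yi → yalbufeyi.
Attach aspect imperfective -o → yalbufeyio.
Apply vowel harmony: yalbufeyio → yalbufayuo.
Apply vowel deletion: yalbufayuo → yalbufayo.

yalbufayo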